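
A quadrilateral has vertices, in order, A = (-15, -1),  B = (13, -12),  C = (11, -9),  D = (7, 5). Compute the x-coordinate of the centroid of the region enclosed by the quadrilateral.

259/197

Apply the shoelace (surveyor's) formula. First the cross-terms c_i = x_i·y_{i+1} − x_{i+1}·y_i:
  193, 15, 118, 68  ⇒  2A = 394, A = 197.
Then Σ (x_i + x_{i+1})·c_i = 1554, so x̄ = 1554 / (6·197) = 259/197.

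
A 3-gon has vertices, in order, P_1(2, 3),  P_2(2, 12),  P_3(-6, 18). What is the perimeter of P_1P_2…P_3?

36

|P_1P_2| = √((0)² + (9)²) = √81 = 9
|P_2P_3| = √((-8)² + (6)²) = √100 = 10
|P_3P_1| = √((8)² + (-15)²) = √289 = 17
Perimeter = 9 + 10 + 17 = 36.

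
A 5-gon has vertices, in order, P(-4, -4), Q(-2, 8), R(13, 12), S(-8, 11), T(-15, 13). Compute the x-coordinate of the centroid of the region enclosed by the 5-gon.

-292/61

Apply the shoelace (surveyor's) formula. First the cross-terms c_i = x_i·y_{i+1} − x_{i+1}·y_i:
  -40, -128, 239, 61, 112  ⇒  2A = 244, A = 122.
Then Σ (x_i + x_{i+1})·c_i = -3504, so x̄ = -3504 / (6·122) = -292/61.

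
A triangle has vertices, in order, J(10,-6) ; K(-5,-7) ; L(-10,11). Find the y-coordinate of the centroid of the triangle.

-2/3

Apply Gauss's area formula. First the cross-terms c_i = x_i·y_{i+1} − x_{i+1}·y_i:
  -100, -125, -50  ⇒  2A = -275, A = -137.5.
Then Σ (y_i + y_{i+1})·c_i = 550, so ȳ = 550 / (6·(-137.5)) = -2/3.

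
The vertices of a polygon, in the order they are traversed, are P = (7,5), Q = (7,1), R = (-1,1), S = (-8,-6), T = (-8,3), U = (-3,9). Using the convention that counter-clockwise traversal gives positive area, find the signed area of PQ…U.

-109.5

Apply Gauss's area formula: 2A = Σ (x_i·y_{i+1} − x_{i+1}·y_i), indices taken mod 6.
Σ = (-28) + (8) + (14) + (-72) + (-63) + (-78) = -219
Signed area = Σ/2 = -109.5 (negative ⇒ clockwise traversal).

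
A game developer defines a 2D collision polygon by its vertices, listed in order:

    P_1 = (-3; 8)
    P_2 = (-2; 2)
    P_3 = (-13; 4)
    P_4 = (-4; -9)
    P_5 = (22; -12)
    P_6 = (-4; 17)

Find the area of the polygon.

Apply the surveyor's formula: 2A = Σ (x_i·y_{i+1} − x_{i+1}·y_i), indices taken mod 6.
P_1→P_2: (-3)(2) − (-2)(8) = 10
P_2→P_3: (-2)(4) − (-13)(2) = 18
P_3→P_4: (-13)(-9) − (-4)(4) = 133
P_4→P_5: (-4)(-12) − (22)(-9) = 246
P_5→P_6: (22)(17) − (-4)(-12) = 326
P_6→P_1: (-4)(8) − (-3)(17) = 19
Σ = 752
Area = |Σ|/2 = 376.

376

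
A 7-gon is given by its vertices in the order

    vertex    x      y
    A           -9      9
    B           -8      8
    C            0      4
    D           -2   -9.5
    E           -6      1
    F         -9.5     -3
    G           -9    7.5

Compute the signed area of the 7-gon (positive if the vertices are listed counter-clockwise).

-83.625

Apply the shoelace (surveyor's) formula: 2A = Σ (x_i·y_{i+1} − x_{i+1}·y_i), indices taken mod 7.
Σ = (0) + (-32) + (8) + (-59) + (27.5) + (-98.25) + (-13.5) = -167.25
Signed area = Σ/2 = -83.625 (negative ⇒ clockwise traversal).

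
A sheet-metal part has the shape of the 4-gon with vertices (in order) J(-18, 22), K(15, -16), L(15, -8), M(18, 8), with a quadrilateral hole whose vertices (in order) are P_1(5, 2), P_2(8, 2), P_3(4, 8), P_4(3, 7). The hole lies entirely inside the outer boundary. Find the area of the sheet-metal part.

Outer boundary:
J→K: (-18)(-16) − (15)(22) = -42
K→L: (15)(-8) − (15)(-16) = 120
L→M: (15)(8) − (18)(-8) = 264
M→J: (18)(22) − (-18)(8) = 540
Σ = 882
Area = |Σ|/2 = 441.
Hole:
P_1→P_2: (5)(2) − (8)(2) = -6
P_2→P_3: (8)(8) − (4)(2) = 56
P_3→P_4: (4)(7) − (3)(8) = 4
P_4→P_1: (3)(2) − (5)(7) = -29
Σ = 25
Area = |Σ|/2 = 12.5.
Net area = 441 − 12.5 = 428.5.

428.5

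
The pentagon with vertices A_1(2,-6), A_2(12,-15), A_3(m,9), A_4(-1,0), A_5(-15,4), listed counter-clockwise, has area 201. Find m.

Write out the shoelace sum; only the two edges meeting at A_3 involve m:
2·Area = [(12·9 − m·(-15)) + (m·0 − (-1)·9)] + 120
       = 15·m + 237 = 402
⇒ m = 11.

11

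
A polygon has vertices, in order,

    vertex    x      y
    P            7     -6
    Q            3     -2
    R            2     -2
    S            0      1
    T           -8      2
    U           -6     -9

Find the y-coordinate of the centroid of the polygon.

Apply the shoelace formula. First the cross-terms c_i = x_i·y_{i+1} − x_{i+1}·y_i:
  4, -2, 2, 8, 84, 99  ⇒  2A = 195, A = 97.5.
Then Σ (y_i + y_{i+1})·c_i = -2075, so ȳ = -2075 / (6·97.5) = -415/117.

-415/117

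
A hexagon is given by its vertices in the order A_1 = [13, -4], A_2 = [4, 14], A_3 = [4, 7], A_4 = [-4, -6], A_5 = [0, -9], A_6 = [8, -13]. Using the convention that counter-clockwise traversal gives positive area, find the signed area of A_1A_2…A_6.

Apply the shoelace (surveyor's) formula: 2A = Σ (x_i·y_{i+1} − x_{i+1}·y_i), indices taken mod 6.
A_1→A_2: (13)(14) − (4)(-4) = 198
A_2→A_3: (4)(7) − (4)(14) = -28
A_3→A_4: (4)(-6) − (-4)(7) = 4
A_4→A_5: (-4)(-9) − (0)(-6) = 36
A_5→A_6: (0)(-13) − (8)(-9) = 72
A_6→A_1: (8)(-4) − (13)(-13) = 137
Σ = 419
Signed area = Σ/2 = 209.5 (positive ⇒ counter-clockwise traversal).

209.5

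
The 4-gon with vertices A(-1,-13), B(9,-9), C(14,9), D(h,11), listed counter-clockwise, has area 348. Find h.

-9

The doubled signed area Σ (x_i y_{i+1} − x_{i+1} y_i) is linear in h.
With h=0 it equals 498; the coefficient of h is -22 (from the two edges through D).
So -22·h + 498 = 2·348 = 696 ⇒ h = -9.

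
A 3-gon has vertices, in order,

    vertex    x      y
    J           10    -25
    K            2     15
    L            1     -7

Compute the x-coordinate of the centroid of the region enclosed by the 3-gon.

Apply the surveyor's formula. First the cross-terms c_i = x_i·y_{i+1} − x_{i+1}·y_i:
  200, -29, 45  ⇒  2A = 216, A = 108.
Then Σ (x_i + x_{i+1})·c_i = 2808, so x̄ = 2808 / (6·108) = 13/3.

13/3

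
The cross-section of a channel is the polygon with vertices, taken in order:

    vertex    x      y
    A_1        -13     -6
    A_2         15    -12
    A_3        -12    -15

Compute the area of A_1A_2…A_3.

A_1→A_2: (-13)(-12) − (15)(-6) = 246
A_2→A_3: (15)(-15) − (-12)(-12) = -369
A_3→A_1: (-12)(-6) − (-13)(-15) = -123
Σ = -246
Area = |Σ|/2 = 123.

123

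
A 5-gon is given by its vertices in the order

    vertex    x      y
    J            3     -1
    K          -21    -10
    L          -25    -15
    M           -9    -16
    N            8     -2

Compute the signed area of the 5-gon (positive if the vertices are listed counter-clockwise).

Apply the shoelace formula: 2A = Σ (x_i·y_{i+1} − x_{i+1}·y_i), indices taken mod 5.
J→K: (3)(-10) − (-21)(-1) = -51
K→L: (-21)(-15) − (-25)(-10) = 65
L→M: (-25)(-16) − (-9)(-15) = 265
M→N: (-9)(-2) − (8)(-16) = 146
N→J: (8)(-1) − (3)(-2) = -2
Σ = 423
Signed area = Σ/2 = 211.5 (positive ⇒ counter-clockwise traversal).

211.5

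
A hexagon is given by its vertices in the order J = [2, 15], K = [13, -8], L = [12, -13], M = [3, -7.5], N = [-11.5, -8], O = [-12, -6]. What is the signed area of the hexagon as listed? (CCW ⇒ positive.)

J→K: (2)(-8) − (13)(15) = -211
K→L: (13)(-13) − (12)(-8) = -73
L→M: (12)(-7.5) − (3)(-13) = -51
M→N: (3)(-8) − (-11.5)(-7.5) = -110.25
N→O: (-11.5)(-6) − (-12)(-8) = -27
O→J: (-12)(15) − (2)(-6) = -168
Σ = -640.25
Signed area = Σ/2 = -320.125 (negative ⇒ clockwise traversal).

-320.125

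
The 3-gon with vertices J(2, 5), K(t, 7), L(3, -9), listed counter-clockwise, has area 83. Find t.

The doubled signed area Σ (x_i y_{i+1} − x_{i+1} y_i) is linear in t.
With t=0 it equals 26; the coefficient of t is -14 (from the two edges through K).
So -14·t + 26 = 2·83 = 166 ⇒ t = -10.

-10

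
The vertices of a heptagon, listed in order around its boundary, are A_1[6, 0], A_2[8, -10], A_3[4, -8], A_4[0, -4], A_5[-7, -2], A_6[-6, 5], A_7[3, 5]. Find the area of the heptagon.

Apply the shoelace formula: 2A = Σ (x_i·y_{i+1} − x_{i+1}·y_i), indices taken mod 7.
A_1→A_2: (6)(-10) − (8)(0) = -60
A_2→A_3: (8)(-8) − (4)(-10) = -24
A_3→A_4: (4)(-4) − (0)(-8) = -16
A_4→A_5: (0)(-2) − (-7)(-4) = -28
A_5→A_6: (-7)(5) − (-6)(-2) = -47
A_6→A_7: (-6)(5) − (3)(5) = -45
A_7→A_1: (3)(0) − (6)(5) = -30
Σ = -250
Area = |Σ|/2 = 125.

125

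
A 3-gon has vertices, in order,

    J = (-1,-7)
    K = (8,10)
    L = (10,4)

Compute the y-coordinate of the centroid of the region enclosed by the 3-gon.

Apply the surveyor's formula. First the cross-terms c_i = x_i·y_{i+1} − x_{i+1}·y_i:
  46, -68, -66  ⇒  2A = -88, A = -44.
Then Σ (y_i + y_{i+1})·c_i = -616, so ȳ = -616 / (6·(-44)) = 7/3.

7/3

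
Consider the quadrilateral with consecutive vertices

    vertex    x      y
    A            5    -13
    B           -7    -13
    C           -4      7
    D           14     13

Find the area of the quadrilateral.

Apply the surveyor's formula: 2A = Σ (x_i·y_{i+1} − x_{i+1}·y_i), indices taken mod 4.
Σ = (-156) + (-101) + (-150) + (-247) = -654
Area = |Σ|/2 = 327.

327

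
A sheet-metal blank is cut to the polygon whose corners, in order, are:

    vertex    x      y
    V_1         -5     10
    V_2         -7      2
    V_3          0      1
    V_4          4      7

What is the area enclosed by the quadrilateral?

V_1→V_2: (-5)(2) − (-7)(10) = 60
V_2→V_3: (-7)(1) − (0)(2) = -7
V_3→V_4: (0)(7) − (4)(1) = -4
V_4→V_1: (4)(10) − (-5)(7) = 75
Σ = 124
Area = |Σ|/2 = 62.

62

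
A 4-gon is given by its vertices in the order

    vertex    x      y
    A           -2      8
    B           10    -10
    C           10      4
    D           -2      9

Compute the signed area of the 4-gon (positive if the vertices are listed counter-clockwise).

Apply the shoelace (surveyor's) formula: 2A = Σ (x_i·y_{i+1} − x_{i+1}·y_i), indices taken mod 4.
A→B: (-2)(-10) − (10)(8) = -60
B→C: (10)(4) − (10)(-10) = 140
C→D: (10)(9) − (-2)(4) = 98
D→A: (-2)(8) − (-2)(9) = 2
Σ = 180
Signed area = Σ/2 = 90 (positive ⇒ counter-clockwise traversal).

90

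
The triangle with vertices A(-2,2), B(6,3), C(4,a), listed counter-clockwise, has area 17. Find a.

The doubled signed area Σ (x_i y_{i+1} − x_{i+1} y_i) is linear in a.
With a=0 it equals -22; the coefficient of a is 8 (from the two edges through C).
So 8·a + -22 = 2·17 = 34 ⇒ a = 7.

7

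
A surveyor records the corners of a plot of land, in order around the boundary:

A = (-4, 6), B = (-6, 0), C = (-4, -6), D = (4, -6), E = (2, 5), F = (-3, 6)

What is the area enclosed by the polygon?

Apply the shoelace formula: 2A = Σ (x_i·y_{i+1} − x_{i+1}·y_i), indices taken mod 6.
A→B: (-4)(0) − (-6)(6) = 36
B→C: (-6)(-6) − (-4)(0) = 36
C→D: (-4)(-6) − (4)(-6) = 48
D→E: (4)(5) − (2)(-6) = 32
E→F: (2)(6) − (-3)(5) = 27
F→A: (-3)(6) − (-4)(6) = 6
Σ = 185
Area = |Σ|/2 = 92.5.

92.5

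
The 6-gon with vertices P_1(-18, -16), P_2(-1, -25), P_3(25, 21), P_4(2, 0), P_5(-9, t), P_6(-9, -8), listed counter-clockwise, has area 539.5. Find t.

The doubled signed area Σ (x_i y_{i+1} − x_{i+1} y_i) is linear in t.
With t=0 it equals 1068; the coefficient of t is 11 (from the two edges through P_5).
So 11·t + 1068 = 2·539.5 = 1079 ⇒ t = 1.

1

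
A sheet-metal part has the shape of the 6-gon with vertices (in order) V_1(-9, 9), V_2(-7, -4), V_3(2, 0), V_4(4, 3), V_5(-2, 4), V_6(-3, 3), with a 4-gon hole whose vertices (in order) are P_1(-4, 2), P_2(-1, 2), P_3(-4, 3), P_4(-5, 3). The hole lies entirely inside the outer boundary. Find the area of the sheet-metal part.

68.5

Outer boundary:
Apply Gauss's area formula: 2A = Σ (x_i·y_{i+1} − x_{i+1}·y_i), indices taken mod 6.
Σ = (99) + (8) + (6) + (22) + (6) + (0) = 141
Area = |Σ|/2 = 70.5.
Hole:
Apply the shoelace formula: 2A = Σ (x_i·y_{i+1} − x_{i+1}·y_i), indices taken mod 4.
Σ = (-6) + (5) + (3) + (2) = 4
Area = |Σ|/2 = 2.
Net area = 70.5 − 2 = 68.5.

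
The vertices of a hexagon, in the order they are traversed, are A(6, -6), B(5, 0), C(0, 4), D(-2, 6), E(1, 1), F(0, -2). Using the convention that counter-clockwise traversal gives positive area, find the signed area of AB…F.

30

Apply the shoelace (surveyor's) formula: 2A = Σ (x_i·y_{i+1} − x_{i+1}·y_i), indices taken mod 6.
Σ = (30) + (20) + (8) + (-8) + (-2) + (12) = 60
Signed area = Σ/2 = 30 (positive ⇒ counter-clockwise traversal).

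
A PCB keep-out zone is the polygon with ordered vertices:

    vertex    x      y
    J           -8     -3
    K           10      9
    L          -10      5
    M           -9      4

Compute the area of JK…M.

Σ = (-42) + (140) + (5) + (59) = 162
Area = |Σ|/2 = 81.

81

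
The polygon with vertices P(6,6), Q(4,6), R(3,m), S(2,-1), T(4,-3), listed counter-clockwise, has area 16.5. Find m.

1

Write out the shoelace sum; only the two edges meeting at R involve m:
2·Area = [(4·m − 3·6) + (3·(-1) − 2·m)] + 52
       = 2·m + 31 = 33
⇒ m = 1.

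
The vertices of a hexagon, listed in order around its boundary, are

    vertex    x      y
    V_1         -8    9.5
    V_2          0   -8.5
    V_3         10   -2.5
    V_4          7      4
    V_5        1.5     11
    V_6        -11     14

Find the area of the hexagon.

Apply the shoelace formula: 2A = Σ (x_i·y_{i+1} − x_{i+1}·y_i), indices taken mod 6.
V_1→V_2: (-8)(-8.5) − (0)(9.5) = 68
V_2→V_3: (0)(-2.5) − (10)(-8.5) = 85
V_3→V_4: (10)(4) − (7)(-2.5) = 57.5
V_4→V_5: (7)(11) − (1.5)(4) = 71
V_5→V_6: (1.5)(14) − (-11)(11) = 142
V_6→V_1: (-11)(9.5) − (-8)(14) = 7.5
Σ = 431
Area = |Σ|/2 = 215.5.

215.5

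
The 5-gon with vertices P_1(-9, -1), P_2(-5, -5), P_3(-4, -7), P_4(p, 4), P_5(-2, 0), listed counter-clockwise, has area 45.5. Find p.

The doubled signed area Σ (x_i y_{i+1} − x_{i+1} y_i) is linear in p.
With p=0 it equals 49; the coefficient of p is 7 (from the two edges through P_4).
So 7·p + 49 = 2·45.5 = 91 ⇒ p = 6.

6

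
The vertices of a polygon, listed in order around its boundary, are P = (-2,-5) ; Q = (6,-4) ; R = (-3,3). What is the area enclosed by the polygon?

Apply the surveyor's formula: 2A = Σ (x_i·y_{i+1} − x_{i+1}·y_i), indices taken mod 3.
P→Q: (-2)(-4) − (6)(-5) = 38
Q→R: (6)(3) − (-3)(-4) = 6
R→P: (-3)(-5) − (-2)(3) = 21
Σ = 65
Area = |Σ|/2 = 32.5.

32.5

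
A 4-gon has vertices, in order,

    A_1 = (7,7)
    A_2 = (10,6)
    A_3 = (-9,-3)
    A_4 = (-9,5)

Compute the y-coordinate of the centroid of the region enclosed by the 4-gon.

Apply the surveyor's formula. First the cross-terms c_i = x_i·y_{i+1} − x_{i+1}·y_i:
  -28, 24, -72, -98  ⇒  2A = -174, A = -87.
Then Σ (y_i + y_{i+1})·c_i = -1612, so ȳ = -1612 / (6·(-87)) = 806/261.

806/261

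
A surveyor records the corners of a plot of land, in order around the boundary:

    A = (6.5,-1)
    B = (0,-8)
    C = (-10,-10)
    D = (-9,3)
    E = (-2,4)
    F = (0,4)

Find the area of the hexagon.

Σ = (-52) + (-80) + (-120) + (-30) + (-8) + (-26) = -316
Area = |Σ|/2 = 158.

158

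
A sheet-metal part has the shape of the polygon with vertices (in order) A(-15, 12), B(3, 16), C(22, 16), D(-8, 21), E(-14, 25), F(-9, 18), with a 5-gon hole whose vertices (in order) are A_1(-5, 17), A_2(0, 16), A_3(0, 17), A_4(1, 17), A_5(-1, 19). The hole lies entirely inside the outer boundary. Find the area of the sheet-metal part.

Outer boundary:
Apply Gauss's area formula: 2A = Σ (x_i·y_{i+1} − x_{i+1}·y_i), indices taken mod 6.
A→B: (-15)(16) − (3)(12) = -276
B→C: (3)(16) − (22)(16) = -304
C→D: (22)(21) − (-8)(16) = 590
D→E: (-8)(25) − (-14)(21) = 94
E→F: (-14)(18) − (-9)(25) = -27
F→A: (-9)(12) − (-15)(18) = 162
Σ = 239
Area = |Σ|/2 = 119.5.
Hole:
A_1→A_2: (-5)(16) − (0)(17) = -80
A_2→A_3: (0)(17) − (0)(16) = 0
A_3→A_4: (0)(17) − (1)(17) = -17
A_4→A_5: (1)(19) − (-1)(17) = 36
A_5→A_1: (-1)(17) − (-5)(19) = 78
Σ = 17
Area = |Σ|/2 = 8.5.
Net area = 119.5 − 8.5 = 111.

111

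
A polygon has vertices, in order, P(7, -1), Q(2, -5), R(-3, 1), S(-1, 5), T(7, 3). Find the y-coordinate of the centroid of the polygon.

97/189

Apply the shoelace (surveyor's) formula. First the cross-terms c_i = x_i·y_{i+1} − x_{i+1}·y_i:
  -33, -13, -14, -38, -28  ⇒  2A = -126, A = -63.
Then Σ (y_i + y_{i+1})·c_i = -194, so ȳ = -194 / (6·(-63)) = 97/189.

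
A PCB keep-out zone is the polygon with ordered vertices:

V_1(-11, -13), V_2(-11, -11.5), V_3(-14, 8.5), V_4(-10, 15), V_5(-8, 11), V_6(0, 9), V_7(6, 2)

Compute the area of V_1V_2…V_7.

284

Cross-terms: -16.5, -254.5, -125, 10, -72, -54, -56  ⇒  Σ = -568
Area = |Σ|/2 = 284.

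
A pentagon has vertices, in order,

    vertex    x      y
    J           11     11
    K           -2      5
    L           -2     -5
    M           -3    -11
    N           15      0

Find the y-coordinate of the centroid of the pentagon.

Apply the shoelace (surveyor's) formula. First the cross-terms c_i = x_i·y_{i+1} − x_{i+1}·y_i:
  77, 20, 7, 165, 165  ⇒  2A = 434, A = 217.
Then Σ (y_i + y_{i+1})·c_i = 1120, so ȳ = 1120 / (6·217) = 80/93.

80/93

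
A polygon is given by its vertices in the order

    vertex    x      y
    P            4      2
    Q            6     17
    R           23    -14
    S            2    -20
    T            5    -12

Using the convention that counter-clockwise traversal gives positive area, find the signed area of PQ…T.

-358.5

P→Q: (4)(17) − (6)(2) = 56
Q→R: (6)(-14) − (23)(17) = -475
R→S: (23)(-20) − (2)(-14) = -432
S→T: (2)(-12) − (5)(-20) = 76
T→P: (5)(2) − (4)(-12) = 58
Σ = -717
Signed area = Σ/2 = -358.5 (negative ⇒ clockwise traversal).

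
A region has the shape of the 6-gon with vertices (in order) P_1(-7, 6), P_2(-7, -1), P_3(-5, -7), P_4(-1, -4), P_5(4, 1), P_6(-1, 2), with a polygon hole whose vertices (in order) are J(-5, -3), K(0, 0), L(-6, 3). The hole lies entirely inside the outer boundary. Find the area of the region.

Outer boundary:
Apply the surveyor's formula: 2A = Σ (x_i·y_{i+1} − x_{i+1}·y_i), indices taken mod 6.
Cross-terms: 49, 44, 13, 15, 9, 8  ⇒  Σ = 138
Area = |Σ|/2 = 69.
Hole:
Apply the shoelace formula: 2A = Σ (x_i·y_{i+1} − x_{i+1}·y_i), indices taken mod 3.
J→K: (-5)(0) − (0)(-3) = 0
K→L: (0)(3) − (-6)(0) = 0
L→J: (-6)(-3) − (-5)(3) = 33
Σ = 33
Area = |Σ|/2 = 16.5.
Net area = 69 − 16.5 = 52.5.

52.5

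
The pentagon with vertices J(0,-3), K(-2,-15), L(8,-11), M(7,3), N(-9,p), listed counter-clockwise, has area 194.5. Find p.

Write out the shoelace sum; only the two edges meeting at N involve p:
2·Area = [(7·p − (-9)·3) + ((-9)·(-3) − 0·p)] + 237
       = 7·p + 291 = 389
⇒ p = 14.

14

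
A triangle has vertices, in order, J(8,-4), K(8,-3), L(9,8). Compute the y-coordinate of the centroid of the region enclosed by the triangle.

1/3

Apply the surveyor's formula. First the cross-terms c_i = x_i·y_{i+1} − x_{i+1}·y_i:
  8, 91, -100  ⇒  2A = -1, A = -0.5.
Then Σ (y_i + y_{i+1})·c_i = -1, so ȳ = -1 / (6·(-0.5)) = 1/3.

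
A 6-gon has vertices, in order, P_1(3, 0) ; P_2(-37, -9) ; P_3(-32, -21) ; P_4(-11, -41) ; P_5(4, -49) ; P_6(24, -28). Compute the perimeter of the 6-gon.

|P_1P_2| = √((-40)² + (-9)²) = √1681 = 41
|P_2P_3| = √((5)² + (-12)²) = √169 = 13
|P_3P_4| = √((21)² + (-20)²) = √841 = 29
|P_4P_5| = √((15)² + (-8)²) = √289 = 17
|P_5P_6| = √((20)² + (21)²) = √841 = 29
|P_6P_1| = √((-21)² + (28)²) = √1225 = 35
Perimeter = 41 + 13 + 29 + 17 + 29 + 35 = 164.

164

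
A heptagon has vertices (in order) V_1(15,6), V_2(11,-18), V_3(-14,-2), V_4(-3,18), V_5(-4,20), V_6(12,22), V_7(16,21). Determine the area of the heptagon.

751.5

V_1→V_2: (15)(-18) − (11)(6) = -336
V_2→V_3: (11)(-2) − (-14)(-18) = -274
V_3→V_4: (-14)(18) − (-3)(-2) = -258
V_4→V_5: (-3)(20) − (-4)(18) = 12
V_5→V_6: (-4)(22) − (12)(20) = -328
V_6→V_7: (12)(21) − (16)(22) = -100
V_7→V_1: (16)(6) − (15)(21) = -219
Σ = -1503
Area = |Σ|/2 = 751.5.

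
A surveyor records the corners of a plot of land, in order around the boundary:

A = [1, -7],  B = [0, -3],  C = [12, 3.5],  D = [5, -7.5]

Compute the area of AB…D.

Apply the surveyor's formula: 2A = Σ (x_i·y_{i+1} − x_{i+1}·y_i), indices taken mod 4.
Cross-terms: -3, 36, -107.5, -27.5  ⇒  Σ = -102
Area = |Σ|/2 = 51.

51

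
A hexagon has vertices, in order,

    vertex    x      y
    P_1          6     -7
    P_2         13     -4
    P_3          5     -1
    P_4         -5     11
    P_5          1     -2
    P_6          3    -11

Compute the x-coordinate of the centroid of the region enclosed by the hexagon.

596/163

Apply the surveyor's formula. First the cross-terms c_i = x_i·y_{i+1} − x_{i+1}·y_i:
  67, 7, 50, -1, -5, 45  ⇒  2A = 163, A = 81.5.
Then Σ (x_i + x_{i+1})·c_i = 1788, so x̄ = 1788 / (6·81.5) = 596/163.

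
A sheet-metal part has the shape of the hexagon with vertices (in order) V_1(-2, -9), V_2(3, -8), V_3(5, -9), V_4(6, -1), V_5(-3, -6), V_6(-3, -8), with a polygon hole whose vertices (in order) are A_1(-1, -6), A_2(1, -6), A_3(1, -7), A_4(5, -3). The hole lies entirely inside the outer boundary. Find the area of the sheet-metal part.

Outer boundary:
Σ = (43) + (13) + (49) + (-39) + (6) + (11) = 83
Area = |Σ|/2 = 41.5.
Hole:
Apply the shoelace formula: 2A = Σ (x_i·y_{i+1} − x_{i+1}·y_i), indices taken mod 4.
Σ = (12) + (-1) + (32) + (-33) = 10
Area = |Σ|/2 = 5.
Net area = 41.5 − 5 = 36.5.

36.5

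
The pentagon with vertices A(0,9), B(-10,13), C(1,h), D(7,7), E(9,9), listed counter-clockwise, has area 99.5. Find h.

-2

The doubled signed area Σ (x_i y_{i+1} − x_{i+1} y_i) is linear in h.
With h=0 it equals 165; the coefficient of h is -17 (from the two edges through C).
So -17·h + 165 = 2·99.5 = 199 ⇒ h = -2.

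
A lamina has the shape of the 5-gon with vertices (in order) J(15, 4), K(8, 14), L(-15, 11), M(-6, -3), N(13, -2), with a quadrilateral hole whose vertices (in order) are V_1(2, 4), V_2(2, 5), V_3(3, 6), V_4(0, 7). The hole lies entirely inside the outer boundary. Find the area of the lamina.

357

Outer boundary:
Cross-terms: 178, 298, 111, 51, 82  ⇒  Σ = 720
Area = |Σ|/2 = 360.
Hole:
V_1→V_2: (2)(5) − (2)(4) = 2
V_2→V_3: (2)(6) − (3)(5) = -3
V_3→V_4: (3)(7) − (0)(6) = 21
V_4→V_1: (0)(4) − (2)(7) = -14
Σ = 6
Area = |Σ|/2 = 3.
Net area = 360 − 3 = 357.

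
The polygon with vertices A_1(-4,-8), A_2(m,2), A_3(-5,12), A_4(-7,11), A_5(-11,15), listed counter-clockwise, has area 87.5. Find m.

-1

Write out the shoelace sum; only the two edges meeting at A_2 involve m:
2·Area = [((-4)·2 − m·(-8)) + (m·12 − (-5)·2)] + 193
       = 20·m + 195 = 175
⇒ m = -1.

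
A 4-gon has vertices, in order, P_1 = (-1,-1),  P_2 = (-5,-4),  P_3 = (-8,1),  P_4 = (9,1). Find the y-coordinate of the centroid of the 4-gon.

Apply the surveyor's formula. First the cross-terms c_i = x_i·y_{i+1} − x_{i+1}·y_i:
  -1, -37, -17, -8  ⇒  2A = -63, A = -31.5.
Then Σ (y_i + y_{i+1})·c_i = 82, so ȳ = 82 / (6·(-31.5)) = -82/189.

-82/189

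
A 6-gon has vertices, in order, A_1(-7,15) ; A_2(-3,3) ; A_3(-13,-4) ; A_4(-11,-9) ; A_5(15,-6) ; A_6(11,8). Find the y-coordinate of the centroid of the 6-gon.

Apply the shoelace (surveyor's) formula. First the cross-terms c_i = x_i·y_{i+1} − x_{i+1}·y_i:
  24, 51, 73, 201, 186, 221  ⇒  2A = 756, A = 378.
Then Σ (y_i + y_{i+1})·c_i = 1872, so ȳ = 1872 / (6·378) = 52/63.

52/63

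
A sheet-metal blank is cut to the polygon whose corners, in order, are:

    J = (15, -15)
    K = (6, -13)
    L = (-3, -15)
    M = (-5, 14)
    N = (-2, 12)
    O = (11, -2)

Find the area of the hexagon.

Σ = (-105) + (-129) + (-117) + (-32) + (-128) + (-135) = -646
Area = |Σ|/2 = 323.

323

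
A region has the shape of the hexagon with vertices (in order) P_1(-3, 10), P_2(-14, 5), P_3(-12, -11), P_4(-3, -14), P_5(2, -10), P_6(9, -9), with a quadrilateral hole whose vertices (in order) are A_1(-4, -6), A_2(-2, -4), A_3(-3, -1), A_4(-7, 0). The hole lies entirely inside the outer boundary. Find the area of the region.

319

Outer boundary:
Σ = (125) + (214) + (135) + (58) + (72) + (63) = 667
Area = |Σ|/2 = 333.5.
Hole:
A_1→A_2: (-4)(-4) − (-2)(-6) = 4
A_2→A_3: (-2)(-1) − (-3)(-4) = -10
A_3→A_4: (-3)(0) − (-7)(-1) = -7
A_4→A_1: (-7)(-6) − (-4)(0) = 42
Σ = 29
Area = |Σ|/2 = 14.5.
Net area = 333.5 − 14.5 = 319.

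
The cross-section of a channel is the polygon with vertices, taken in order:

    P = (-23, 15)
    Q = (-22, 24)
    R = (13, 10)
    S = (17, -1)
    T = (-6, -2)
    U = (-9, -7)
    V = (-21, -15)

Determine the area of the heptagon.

Σ = (-222) + (-532) + (-183) + (-40) + (24) + (-12) + (-660) = -1625
Area = |Σ|/2 = 812.5.

812.5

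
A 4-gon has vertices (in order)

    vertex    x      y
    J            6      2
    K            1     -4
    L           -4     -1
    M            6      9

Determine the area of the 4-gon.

Σ = (-26) + (-17) + (-30) + (-42) = -115
Area = |Σ|/2 = 57.5.

57.5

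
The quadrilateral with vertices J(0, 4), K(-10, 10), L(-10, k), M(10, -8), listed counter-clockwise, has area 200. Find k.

The doubled signed area Σ (x_i y_{i+1} − x_{i+1} y_i) is linear in k.
With k=0 it equals 260; the coefficient of k is -20 (from the two edges through L).
So -20·k + 260 = 2·200 = 400 ⇒ k = -7.

-7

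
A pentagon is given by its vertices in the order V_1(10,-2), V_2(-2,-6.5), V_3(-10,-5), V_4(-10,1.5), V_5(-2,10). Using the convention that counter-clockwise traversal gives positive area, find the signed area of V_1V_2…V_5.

V_1→V_2: (10)(-6.5) − (-2)(-2) = -69
V_2→V_3: (-2)(-5) − (-10)(-6.5) = -55
V_3→V_4: (-10)(1.5) − (-10)(-5) = -65
V_4→V_5: (-10)(10) − (-2)(1.5) = -97
V_5→V_1: (-2)(-2) − (10)(10) = -96
Σ = -382
Signed area = Σ/2 = -191 (negative ⇒ clockwise traversal).

-191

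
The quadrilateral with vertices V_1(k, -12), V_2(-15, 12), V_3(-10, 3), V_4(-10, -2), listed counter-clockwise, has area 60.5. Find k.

4

Write out the shoelace sum; only the two edges meeting at V_1 involve k:
2·Area = [((-10)·(-12) − k·(-2)) + (k·12 − (-15)·(-12))] + 125
       = 14·k + 65 = 121
⇒ k = 4.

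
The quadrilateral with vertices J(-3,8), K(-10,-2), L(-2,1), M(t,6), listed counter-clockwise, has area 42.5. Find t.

Write out the shoelace sum; only the two edges meeting at M involve t:
2·Area = [((-2)·6 − t·1) + (t·8 − (-3)·6)] + 72
       = 7·t + 78 = 85
⇒ t = 1.

1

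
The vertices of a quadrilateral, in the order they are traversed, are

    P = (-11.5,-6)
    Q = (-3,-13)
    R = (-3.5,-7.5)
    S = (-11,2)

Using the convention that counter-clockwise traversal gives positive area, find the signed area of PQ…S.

54

Apply Gauss's area formula: 2A = Σ (x_i·y_{i+1} − x_{i+1}·y_i), indices taken mod 4.
Σ = (131.5) + (-23) + (-89.5) + (89) = 108
Signed area = Σ/2 = 54 (positive ⇒ counter-clockwise traversal).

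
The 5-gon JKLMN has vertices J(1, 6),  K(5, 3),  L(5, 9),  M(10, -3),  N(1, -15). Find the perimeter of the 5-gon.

60

|JK| = √((4)² + (-3)²) = √25 = 5
|KL| = √((0)² + (6)²) = √36 = 6
|LM| = √((5)² + (-12)²) = √169 = 13
|MN| = √((-9)² + (-12)²) = √225 = 15
|NJ| = √((0)² + (21)²) = √441 = 21
Perimeter = 5 + 6 + 13 + 15 + 21 = 60.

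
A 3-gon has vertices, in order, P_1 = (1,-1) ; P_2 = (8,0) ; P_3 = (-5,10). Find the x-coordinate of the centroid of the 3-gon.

Apply the shoelace formula. First the cross-terms c_i = x_i·y_{i+1} − x_{i+1}·y_i:
  8, 80, -5  ⇒  2A = 83, A = 41.5.
Then Σ (x_i + x_{i+1})·c_i = 332, so x̄ = 332 / (6·41.5) = 4/3.

4/3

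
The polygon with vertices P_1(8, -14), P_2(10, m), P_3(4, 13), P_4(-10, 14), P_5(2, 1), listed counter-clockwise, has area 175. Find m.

Write out the shoelace sum; only the two edges meeting at P_2 involve m:
2·Area = [(8·m − 10·(-14)) + (10·13 − 4·m)] + 112
       = 4·m + 382 = 350
⇒ m = -8.

-8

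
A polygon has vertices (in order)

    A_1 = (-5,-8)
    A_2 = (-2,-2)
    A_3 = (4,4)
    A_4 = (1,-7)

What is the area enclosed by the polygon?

40.5

Cross-terms: -6, 0, -32, -43  ⇒  Σ = -81
Area = |Σ|/2 = 40.5.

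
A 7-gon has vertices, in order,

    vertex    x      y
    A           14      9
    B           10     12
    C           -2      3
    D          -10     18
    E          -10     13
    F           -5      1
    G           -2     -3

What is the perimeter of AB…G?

80

|AB| = √((-4)² + (3)²) = √25 = 5
|BC| = √((-12)² + (-9)²) = √225 = 15
|CD| = √((-8)² + (15)²) = √289 = 17
|DE| = √((0)² + (-5)²) = √25 = 5
|EF| = √((5)² + (-12)²) = √169 = 13
|FG| = √((3)² + (-4)²) = √25 = 5
|GA| = √((16)² + (12)²) = √400 = 20
Perimeter = 5 + 15 + 17 + 5 + 13 + 5 + 20 = 80.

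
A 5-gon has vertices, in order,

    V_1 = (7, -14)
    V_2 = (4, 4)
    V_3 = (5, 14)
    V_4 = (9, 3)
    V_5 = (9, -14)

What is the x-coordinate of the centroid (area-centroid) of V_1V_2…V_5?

Apply Gauss's area formula. First the cross-terms c_i = x_i·y_{i+1} − x_{i+1}·y_i:
  84, 36, -111, -153, -28  ⇒  2A = -172, A = -86.
Then Σ (x_i + x_{i+1})·c_i = -3508, so x̄ = -3508 / (6·(-86)) = 877/129.

877/129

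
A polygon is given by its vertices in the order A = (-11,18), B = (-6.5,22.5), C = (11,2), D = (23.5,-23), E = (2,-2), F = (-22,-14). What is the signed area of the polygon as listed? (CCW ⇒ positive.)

-657

Σ = (-130.5) + (-260.5) + (-300) + (-1) + (-72) + (-550) = -1314
Signed area = Σ/2 = -657 (negative ⇒ clockwise traversal).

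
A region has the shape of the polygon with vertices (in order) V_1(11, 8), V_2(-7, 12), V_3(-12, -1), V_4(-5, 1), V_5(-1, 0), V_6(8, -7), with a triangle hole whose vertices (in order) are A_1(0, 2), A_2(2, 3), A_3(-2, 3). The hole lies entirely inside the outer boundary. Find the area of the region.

Outer boundary:
Σ = (188) + (151) + (-17) + (1) + (7) + (141) = 471
Area = |Σ|/2 = 235.5.
Hole:
Apply the surveyor's formula: 2A = Σ (x_i·y_{i+1} − x_{i+1}·y_i), indices taken mod 3.
A_1→A_2: (0)(3) − (2)(2) = -4
A_2→A_3: (2)(3) − (-2)(3) = 12
A_3→A_1: (-2)(2) − (0)(3) = -4
Σ = 4
Area = |Σ|/2 = 2.
Net area = 235.5 − 2 = 233.5.

233.5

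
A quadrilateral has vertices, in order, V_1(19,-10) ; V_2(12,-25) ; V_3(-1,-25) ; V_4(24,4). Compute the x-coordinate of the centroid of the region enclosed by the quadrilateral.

12.05

Apply the shoelace formula. First the cross-terms c_i = x_i·y_{i+1} − x_{i+1}·y_i:
  -355, -325, 596, -316  ⇒  2A = -400, A = -200.
Then Σ (x_i + x_{i+1})·c_i = -14460, so x̄ = -14460 / (6·(-200)) = 12.05.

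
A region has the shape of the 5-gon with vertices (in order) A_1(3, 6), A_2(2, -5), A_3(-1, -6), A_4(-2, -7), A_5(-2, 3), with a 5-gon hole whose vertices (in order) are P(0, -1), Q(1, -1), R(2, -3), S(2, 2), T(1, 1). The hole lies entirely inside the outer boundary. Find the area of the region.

Outer boundary:
Apply the shoelace formula: 2A = Σ (x_i·y_{i+1} − x_{i+1}·y_i), indices taken mod 5.
Cross-terms: -27, -17, -5, -20, -21  ⇒  Σ = -90
Area = |Σ|/2 = 45.
Hole:
Apply the surveyor's formula: 2A = Σ (x_i·y_{i+1} − x_{i+1}·y_i), indices taken mod 5.
Σ = (1) + (-1) + (10) + (0) + (-1) = 9
Area = |Σ|/2 = 4.5.
Net area = 45 − 4.5 = 40.5.

40.5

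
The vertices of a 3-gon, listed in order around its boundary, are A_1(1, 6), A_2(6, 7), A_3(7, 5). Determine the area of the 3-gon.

5.5

Apply Gauss's area formula: 2A = Σ (x_i·y_{i+1} − x_{i+1}·y_i), indices taken mod 3.
Cross-terms: -29, -19, 37  ⇒  Σ = -11
Area = |Σ|/2 = 5.5.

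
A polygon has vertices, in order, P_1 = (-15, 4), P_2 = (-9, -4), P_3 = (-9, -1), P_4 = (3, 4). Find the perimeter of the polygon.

44

|P_1P_2| = √((6)² + (-8)²) = √100 = 10
|P_2P_3| = √((0)² + (3)²) = √9 = 3
|P_3P_4| = √((12)² + (5)²) = √169 = 13
|P_4P_1| = √((-18)² + (0)²) = √324 = 18
Perimeter = 10 + 3 + 13 + 18 = 44.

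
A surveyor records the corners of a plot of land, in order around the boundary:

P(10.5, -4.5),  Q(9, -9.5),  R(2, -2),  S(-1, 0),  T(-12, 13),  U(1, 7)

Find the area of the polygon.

124.125

Apply Gauss's area formula: 2A = Σ (x_i·y_{i+1} − x_{i+1}·y_i), indices taken mod 6.
P→Q: (10.5)(-9.5) − (9)(-4.5) = -59.25
Q→R: (9)(-2) − (2)(-9.5) = 1
R→S: (2)(0) − (-1)(-2) = -2
S→T: (-1)(13) − (-12)(0) = -13
T→U: (-12)(7) − (1)(13) = -97
U→P: (1)(-4.5) − (10.5)(7) = -78
Σ = -248.25
Area = |Σ|/2 = 124.125.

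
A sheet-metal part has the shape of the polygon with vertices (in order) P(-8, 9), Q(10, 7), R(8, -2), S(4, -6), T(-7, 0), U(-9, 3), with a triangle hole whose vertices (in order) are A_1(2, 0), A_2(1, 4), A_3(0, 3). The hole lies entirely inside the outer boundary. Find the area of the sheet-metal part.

188.5

Outer boundary:
Apply the surveyor's formula: 2A = Σ (x_i·y_{i+1} − x_{i+1}·y_i), indices taken mod 6.
Σ = (-146) + (-76) + (-40) + (-42) + (-21) + (-57) = -382
Area = |Σ|/2 = 191.
Hole:
Apply the shoelace formula: 2A = Σ (x_i·y_{i+1} − x_{i+1}·y_i), indices taken mod 3.
Cross-terms: 8, 3, -6  ⇒  Σ = 5
Area = |Σ|/2 = 2.5.
Net area = 191 − 2.5 = 188.5.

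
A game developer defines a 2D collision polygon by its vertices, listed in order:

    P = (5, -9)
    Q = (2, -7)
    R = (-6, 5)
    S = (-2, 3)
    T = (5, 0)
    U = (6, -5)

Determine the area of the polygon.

Apply Gauss's area formula: 2A = Σ (x_i·y_{i+1} − x_{i+1}·y_i), indices taken mod 6.
P→Q: (5)(-7) − (2)(-9) = -17
Q→R: (2)(5) − (-6)(-7) = -32
R→S: (-6)(3) − (-2)(5) = -8
S→T: (-2)(0) − (5)(3) = -15
T→U: (5)(-5) − (6)(0) = -25
U→P: (6)(-9) − (5)(-5) = -29
Σ = -126
Area = |Σ|/2 = 63.

63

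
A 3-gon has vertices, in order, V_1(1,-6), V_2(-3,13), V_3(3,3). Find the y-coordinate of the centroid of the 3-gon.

Apply the shoelace formula. First the cross-terms c_i = x_i·y_{i+1} − x_{i+1}·y_i:
  -5, -48, -21  ⇒  2A = -74, A = -37.
Then Σ (y_i + y_{i+1})·c_i = -740, so ȳ = -740 / (6·(-37)) = 10/3.

10/3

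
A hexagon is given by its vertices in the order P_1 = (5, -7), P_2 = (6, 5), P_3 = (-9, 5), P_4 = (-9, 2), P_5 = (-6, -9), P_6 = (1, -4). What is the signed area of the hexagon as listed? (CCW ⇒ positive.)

154

P_1→P_2: (5)(5) − (6)(-7) = 67
P_2→P_3: (6)(5) − (-9)(5) = 75
P_3→P_4: (-9)(2) − (-9)(5) = 27
P_4→P_5: (-9)(-9) − (-6)(2) = 93
P_5→P_6: (-6)(-4) − (1)(-9) = 33
P_6→P_1: (1)(-7) − (5)(-4) = 13
Σ = 308
Signed area = Σ/2 = 154 (positive ⇒ counter-clockwise traversal).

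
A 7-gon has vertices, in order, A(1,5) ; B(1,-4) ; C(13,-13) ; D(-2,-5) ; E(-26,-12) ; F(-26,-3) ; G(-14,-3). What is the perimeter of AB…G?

104

|AB| = √((0)² + (-9)²) = √81 = 9
|BC| = √((12)² + (-9)²) = √225 = 15
|CD| = √((-15)² + (8)²) = √289 = 17
|DE| = √((-24)² + (-7)²) = √625 = 25
|EF| = √((0)² + (9)²) = √81 = 9
|FG| = √((12)² + (0)²) = √144 = 12
|GA| = √((15)² + (8)²) = √289 = 17
Perimeter = 9 + 15 + 17 + 25 + 9 + 12 + 17 = 104.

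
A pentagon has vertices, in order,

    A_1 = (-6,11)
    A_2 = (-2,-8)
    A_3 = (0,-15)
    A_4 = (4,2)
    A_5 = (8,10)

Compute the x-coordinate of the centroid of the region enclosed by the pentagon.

17/83

Apply the surveyor's formula. First the cross-terms c_i = x_i·y_{i+1} − x_{i+1}·y_i:
  70, 30, 60, 24, 148  ⇒  2A = 332, A = 166.
Then Σ (x_i + x_{i+1})·c_i = 204, so x̄ = 204 / (6·166) = 17/83.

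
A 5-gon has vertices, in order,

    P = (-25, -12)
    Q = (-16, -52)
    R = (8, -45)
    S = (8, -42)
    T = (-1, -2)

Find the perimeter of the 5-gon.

136

|PQ| = √((9)² + (-40)²) = √1681 = 41
|QR| = √((24)² + (7)²) = √625 = 25
|RS| = √((0)² + (3)²) = √9 = 3
|ST| = √((-9)² + (40)²) = √1681 = 41
|TP| = √((-24)² + (-10)²) = √676 = 26
Perimeter = 41 + 25 + 3 + 41 + 26 = 136.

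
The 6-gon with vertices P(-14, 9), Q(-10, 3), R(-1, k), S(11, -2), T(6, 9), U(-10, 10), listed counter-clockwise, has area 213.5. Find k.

-3

The doubled signed area Σ (x_i y_{i+1} − x_{i+1} y_i) is linear in k.
With k=0 it equals 364; the coefficient of k is -21 (from the two edges through R).
So -21·k + 364 = 2·213.5 = 427 ⇒ k = -3.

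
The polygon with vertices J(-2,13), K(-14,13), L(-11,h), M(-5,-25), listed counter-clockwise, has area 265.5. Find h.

-8

The doubled signed area Σ (x_i y_{i+1} − x_{i+1} y_i) is linear in h.
With h=0 it equals 459; the coefficient of h is -9 (from the two edges through L).
So -9·h + 459 = 2·265.5 = 531 ⇒ h = -8.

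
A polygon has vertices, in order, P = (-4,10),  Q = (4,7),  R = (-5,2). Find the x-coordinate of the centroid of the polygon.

-5/3

Apply Gauss's area formula. First the cross-terms c_i = x_i·y_{i+1} − x_{i+1}·y_i:
  -68, 43, -42  ⇒  2A = -67, A = -33.5.
Then Σ (x_i + x_{i+1})·c_i = 335, so x̄ = 335 / (6·(-33.5)) = -5/3.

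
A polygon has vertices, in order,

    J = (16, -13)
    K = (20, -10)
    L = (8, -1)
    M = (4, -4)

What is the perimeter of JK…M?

|JK| = √((4)² + (3)²) = √25 = 5
|KL| = √((-12)² + (9)²) = √225 = 15
|LM| = √((-4)² + (-3)²) = √25 = 5
|MJ| = √((12)² + (-9)²) = √225 = 15
Perimeter = 5 + 15 + 5 + 15 = 40.

40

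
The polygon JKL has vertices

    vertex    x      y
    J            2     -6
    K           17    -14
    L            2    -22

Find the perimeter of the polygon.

|JK| = √((15)² + (-8)²) = √289 = 17
|KL| = √((-15)² + (-8)²) = √289 = 17
|LJ| = √((0)² + (16)²) = √256 = 16
Perimeter = 17 + 17 + 16 = 50.

50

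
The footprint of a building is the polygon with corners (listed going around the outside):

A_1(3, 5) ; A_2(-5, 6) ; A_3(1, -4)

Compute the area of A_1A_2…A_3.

Σ = (43) + (14) + (17) = 74
Area = |Σ|/2 = 37.

37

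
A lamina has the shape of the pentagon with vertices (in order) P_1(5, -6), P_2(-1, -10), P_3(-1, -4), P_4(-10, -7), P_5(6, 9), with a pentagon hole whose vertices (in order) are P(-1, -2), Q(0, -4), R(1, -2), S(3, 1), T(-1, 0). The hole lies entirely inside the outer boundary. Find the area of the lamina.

103

Outer boundary:
Apply Gauss's area formula: 2A = Σ (x_i·y_{i+1} − x_{i+1}·y_i), indices taken mod 5.
Σ = (-56) + (-6) + (-33) + (-48) + (-81) = -224
Area = |Σ|/2 = 112.
Hole:
Apply Gauss's area formula: 2A = Σ (x_i·y_{i+1} − x_{i+1}·y_i), indices taken mod 5.
Σ = (4) + (4) + (7) + (1) + (2) = 18
Area = |Σ|/2 = 9.
Net area = 112 − 9 = 103.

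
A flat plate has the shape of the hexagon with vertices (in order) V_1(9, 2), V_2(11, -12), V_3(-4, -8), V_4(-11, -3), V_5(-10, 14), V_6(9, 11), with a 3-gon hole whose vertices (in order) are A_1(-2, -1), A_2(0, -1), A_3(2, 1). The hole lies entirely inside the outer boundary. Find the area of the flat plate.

419.5

Outer boundary:
Σ = (-130) + (-136) + (-76) + (-184) + (-236) + (-81) = -843
Area = |Σ|/2 = 421.5.
Hole:
Σ = (2) + (2) + (0) = 4
Area = |Σ|/2 = 2.
Net area = 421.5 − 2 = 419.5.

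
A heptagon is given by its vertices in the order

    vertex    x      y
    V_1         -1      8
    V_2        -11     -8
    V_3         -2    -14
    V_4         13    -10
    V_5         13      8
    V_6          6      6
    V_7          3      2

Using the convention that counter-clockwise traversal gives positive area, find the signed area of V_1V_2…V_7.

Σ = (96) + (138) + (202) + (234) + (30) + (-6) + (26) = 720
Signed area = Σ/2 = 360 (positive ⇒ counter-clockwise traversal).

360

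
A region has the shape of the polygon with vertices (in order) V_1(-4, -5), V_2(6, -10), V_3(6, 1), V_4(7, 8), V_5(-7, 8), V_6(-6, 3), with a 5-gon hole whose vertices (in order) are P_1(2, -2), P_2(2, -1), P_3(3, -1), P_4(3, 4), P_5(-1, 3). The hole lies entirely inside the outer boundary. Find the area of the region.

Outer boundary:
Apply Gauss's area formula: 2A = Σ (x_i·y_{i+1} − x_{i+1}·y_i), indices taken mod 6.
V_1→V_2: (-4)(-10) − (6)(-5) = 70
V_2→V_3: (6)(1) − (6)(-10) = 66
V_3→V_4: (6)(8) − (7)(1) = 41
V_4→V_5: (7)(8) − (-7)(8) = 112
V_5→V_6: (-7)(3) − (-6)(8) = 27
V_6→V_1: (-6)(-5) − (-4)(3) = 42
Σ = 358
Area = |Σ|/2 = 179.
Hole:
Apply the surveyor's formula: 2A = Σ (x_i·y_{i+1} − x_{i+1}·y_i), indices taken mod 5.
Σ = (2) + (1) + (15) + (13) + (-4) = 27
Area = |Σ|/2 = 13.5.
Net area = 179 − 13.5 = 165.5.

165.5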